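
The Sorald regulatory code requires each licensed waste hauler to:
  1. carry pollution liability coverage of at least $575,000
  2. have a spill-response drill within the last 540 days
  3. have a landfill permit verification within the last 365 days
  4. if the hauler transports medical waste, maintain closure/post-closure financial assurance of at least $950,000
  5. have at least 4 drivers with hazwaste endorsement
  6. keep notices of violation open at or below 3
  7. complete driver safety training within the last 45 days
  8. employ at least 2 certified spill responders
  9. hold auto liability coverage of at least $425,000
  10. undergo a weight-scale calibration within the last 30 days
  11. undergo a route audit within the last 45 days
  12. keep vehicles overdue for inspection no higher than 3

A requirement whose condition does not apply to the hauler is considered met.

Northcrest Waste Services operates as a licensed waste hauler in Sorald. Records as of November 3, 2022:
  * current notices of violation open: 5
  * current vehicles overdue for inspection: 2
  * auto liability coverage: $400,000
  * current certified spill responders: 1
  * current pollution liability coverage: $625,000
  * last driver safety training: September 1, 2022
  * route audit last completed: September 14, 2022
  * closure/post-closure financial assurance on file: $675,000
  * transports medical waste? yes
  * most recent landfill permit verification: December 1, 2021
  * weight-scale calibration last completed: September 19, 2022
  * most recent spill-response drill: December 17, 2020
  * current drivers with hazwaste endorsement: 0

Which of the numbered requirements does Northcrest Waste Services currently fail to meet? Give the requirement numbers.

2, 4, 5, 6, 7, 8, 9, 10, 11

1. pollution liability coverage $625,000 ≥ $575,000 → met
2. spill-response drill 686 days ago vs limit 540 → not met
3. landfill permit verification 337 days ago vs limit 365 → met
4. condition 'transports medical waste' holds; closure/post-closure financial assurance $675,000 < $950,000 → not met
5. drivers with hazwaste endorsement 0 < 4 → not met
6. notices of violation open 5 > 3 → not met
7. driver safety training 63 days ago vs limit 45 → not met
8. certified spill responders 1 < 2 → not met
9. auto liability coverage $400,000 < $425,000 → not met
10. weight-scale calibration 45 days ago vs limit 30 → not met
11. route audit 50 days ago vs limit 45 → not met
12. vehicles overdue for inspection 2 ≤ 3 → met
Not met: 2, 4, 5, 6, 7, 8, 9, 10, 11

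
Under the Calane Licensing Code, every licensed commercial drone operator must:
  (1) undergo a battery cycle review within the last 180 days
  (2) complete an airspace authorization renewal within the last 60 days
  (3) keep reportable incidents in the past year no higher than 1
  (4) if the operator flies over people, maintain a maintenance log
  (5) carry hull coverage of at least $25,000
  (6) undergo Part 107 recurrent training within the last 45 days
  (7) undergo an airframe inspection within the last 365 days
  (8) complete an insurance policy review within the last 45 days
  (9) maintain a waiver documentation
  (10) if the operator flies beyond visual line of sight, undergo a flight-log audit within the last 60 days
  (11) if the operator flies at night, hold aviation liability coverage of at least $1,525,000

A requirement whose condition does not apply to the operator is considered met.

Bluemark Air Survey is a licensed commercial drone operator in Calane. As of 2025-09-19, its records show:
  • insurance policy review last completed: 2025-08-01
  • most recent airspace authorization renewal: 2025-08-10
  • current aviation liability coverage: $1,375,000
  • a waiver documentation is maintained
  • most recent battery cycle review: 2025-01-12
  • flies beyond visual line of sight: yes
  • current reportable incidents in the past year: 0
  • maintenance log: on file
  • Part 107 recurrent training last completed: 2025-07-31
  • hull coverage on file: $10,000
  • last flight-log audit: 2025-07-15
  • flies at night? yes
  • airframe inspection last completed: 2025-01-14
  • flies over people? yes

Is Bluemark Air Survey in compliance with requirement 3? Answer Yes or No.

3. reportable incidents in the past year 0 ≤ 1 → met

Yes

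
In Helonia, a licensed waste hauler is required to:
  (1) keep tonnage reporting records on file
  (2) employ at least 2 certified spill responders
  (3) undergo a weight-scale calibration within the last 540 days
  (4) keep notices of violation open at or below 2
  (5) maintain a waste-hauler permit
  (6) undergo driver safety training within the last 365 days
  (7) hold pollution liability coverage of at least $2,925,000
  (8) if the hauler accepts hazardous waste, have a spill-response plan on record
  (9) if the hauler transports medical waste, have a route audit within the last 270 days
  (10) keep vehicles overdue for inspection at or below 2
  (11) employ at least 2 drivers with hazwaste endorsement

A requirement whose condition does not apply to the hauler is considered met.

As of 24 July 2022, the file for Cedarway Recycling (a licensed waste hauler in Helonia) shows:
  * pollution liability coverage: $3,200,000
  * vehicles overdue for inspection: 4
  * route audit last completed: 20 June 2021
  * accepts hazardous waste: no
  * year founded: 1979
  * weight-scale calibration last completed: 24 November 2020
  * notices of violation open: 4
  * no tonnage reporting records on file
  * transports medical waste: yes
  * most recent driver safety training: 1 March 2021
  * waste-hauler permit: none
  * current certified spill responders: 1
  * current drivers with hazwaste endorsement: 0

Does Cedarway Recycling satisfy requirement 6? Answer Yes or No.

No

6. driver safety training 510 days ago vs limit 365 → not met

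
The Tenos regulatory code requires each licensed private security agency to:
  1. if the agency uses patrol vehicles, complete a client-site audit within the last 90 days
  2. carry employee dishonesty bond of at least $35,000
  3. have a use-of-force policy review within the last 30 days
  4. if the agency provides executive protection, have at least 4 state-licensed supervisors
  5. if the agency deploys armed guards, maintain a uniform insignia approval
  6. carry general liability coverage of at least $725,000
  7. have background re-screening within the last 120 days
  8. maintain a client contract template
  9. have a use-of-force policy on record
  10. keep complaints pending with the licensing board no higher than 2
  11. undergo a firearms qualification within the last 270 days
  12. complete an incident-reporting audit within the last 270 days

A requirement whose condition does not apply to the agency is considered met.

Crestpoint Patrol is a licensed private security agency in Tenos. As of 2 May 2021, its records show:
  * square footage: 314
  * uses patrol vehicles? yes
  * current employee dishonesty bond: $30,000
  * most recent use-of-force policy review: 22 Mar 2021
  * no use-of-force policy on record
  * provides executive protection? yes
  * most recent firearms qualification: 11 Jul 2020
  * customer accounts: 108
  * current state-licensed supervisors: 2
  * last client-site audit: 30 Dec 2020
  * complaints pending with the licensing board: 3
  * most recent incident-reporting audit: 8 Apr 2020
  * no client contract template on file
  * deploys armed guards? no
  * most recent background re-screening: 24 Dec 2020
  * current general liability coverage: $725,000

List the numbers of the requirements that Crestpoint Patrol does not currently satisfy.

1. condition 'uses patrol vehicles' holds; client-site audit 123 days ago vs limit 90 → not met
2. employee dishonesty bond $30,000 < $35,000 → not met
3. use-of-force policy review 41 days ago vs limit 30 → not met
4. condition 'provides executive protection' holds; state-licensed supervisors 2 < 4 → not met
5. condition 'deploys armed guards' does not hold → requirement n/a → met
6. general liability coverage $725,000 ≥ $725,000 → met
7. background re-screening 129 days ago vs limit 120 → not met
8. client contract template absent → not met
9. use-of-force policy absent → not met
10. complaints pending with the licensing board 3 > 2 → not met
11. firearms qualification 295 days ago vs limit 270 → not met
12. incident-reporting audit 389 days ago vs limit 270 → not met
Not met: 1, 2, 3, 4, 7, 8, 9, 10, 11, 12

1, 2, 3, 4, 7, 8, 9, 10, 11, 12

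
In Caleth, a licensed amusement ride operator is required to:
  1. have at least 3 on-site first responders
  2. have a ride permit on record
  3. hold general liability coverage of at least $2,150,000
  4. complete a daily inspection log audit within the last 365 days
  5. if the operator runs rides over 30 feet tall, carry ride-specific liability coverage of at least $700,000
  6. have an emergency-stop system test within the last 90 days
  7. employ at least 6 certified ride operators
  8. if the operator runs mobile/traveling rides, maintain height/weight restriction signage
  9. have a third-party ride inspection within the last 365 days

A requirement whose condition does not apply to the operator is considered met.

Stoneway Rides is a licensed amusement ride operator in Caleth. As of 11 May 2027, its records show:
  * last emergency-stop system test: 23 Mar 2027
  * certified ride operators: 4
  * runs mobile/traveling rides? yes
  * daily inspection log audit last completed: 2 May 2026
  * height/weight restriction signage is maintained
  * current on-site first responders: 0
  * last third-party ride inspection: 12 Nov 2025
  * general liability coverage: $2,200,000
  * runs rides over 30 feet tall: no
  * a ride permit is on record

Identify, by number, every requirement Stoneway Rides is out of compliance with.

1. on-site first responders 0 < 3 → not met
2. ride permit present → met
3. general liability coverage $2,200,000 ≥ $2,150,000 → met
4. daily inspection log audit 374 days ago vs limit 365 → not met
5. condition 'runs rides over 30 feet tall' does not hold → requirement n/a → met
6. emergency-stop system test 49 days ago vs limit 90 → met
7. certified ride operators 4 < 6 → not met
8. condition 'runs mobile/traveling rides' holds; height/weight restriction signage present → met
9. third-party ride inspection 545 days ago vs limit 365 → not met
Not met: 1, 4, 7, 9

1, 4, 7, 9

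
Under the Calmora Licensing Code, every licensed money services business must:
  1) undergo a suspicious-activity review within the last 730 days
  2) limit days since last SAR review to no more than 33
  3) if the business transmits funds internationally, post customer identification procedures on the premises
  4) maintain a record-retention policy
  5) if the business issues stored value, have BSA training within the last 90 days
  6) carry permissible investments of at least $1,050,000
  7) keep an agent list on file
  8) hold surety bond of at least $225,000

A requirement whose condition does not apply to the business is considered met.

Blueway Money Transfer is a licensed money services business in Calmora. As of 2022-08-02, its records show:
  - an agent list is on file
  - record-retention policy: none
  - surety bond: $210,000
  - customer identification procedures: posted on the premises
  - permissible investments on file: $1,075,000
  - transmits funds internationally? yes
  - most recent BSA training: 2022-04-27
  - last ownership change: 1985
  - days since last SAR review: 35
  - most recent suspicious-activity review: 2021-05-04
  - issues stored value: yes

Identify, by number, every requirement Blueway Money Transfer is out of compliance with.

1. suspicious-activity review 455 days ago vs limit 730 → met
2. days since last SAR review 35 > 33 → not met
3. condition 'transmits funds internationally' holds; customer identification procedures present → met
4. record-retention policy absent → not met
5. condition 'issues stored value' holds; BSA training 97 days ago vs limit 90 → not met
6. permissible investments $1,075,000 ≥ $1,050,000 → met
7. agent list present → met
8. surety bond $210,000 < $225,000 → not met
Not met: 2, 4, 5, 8

2, 4, 5, 8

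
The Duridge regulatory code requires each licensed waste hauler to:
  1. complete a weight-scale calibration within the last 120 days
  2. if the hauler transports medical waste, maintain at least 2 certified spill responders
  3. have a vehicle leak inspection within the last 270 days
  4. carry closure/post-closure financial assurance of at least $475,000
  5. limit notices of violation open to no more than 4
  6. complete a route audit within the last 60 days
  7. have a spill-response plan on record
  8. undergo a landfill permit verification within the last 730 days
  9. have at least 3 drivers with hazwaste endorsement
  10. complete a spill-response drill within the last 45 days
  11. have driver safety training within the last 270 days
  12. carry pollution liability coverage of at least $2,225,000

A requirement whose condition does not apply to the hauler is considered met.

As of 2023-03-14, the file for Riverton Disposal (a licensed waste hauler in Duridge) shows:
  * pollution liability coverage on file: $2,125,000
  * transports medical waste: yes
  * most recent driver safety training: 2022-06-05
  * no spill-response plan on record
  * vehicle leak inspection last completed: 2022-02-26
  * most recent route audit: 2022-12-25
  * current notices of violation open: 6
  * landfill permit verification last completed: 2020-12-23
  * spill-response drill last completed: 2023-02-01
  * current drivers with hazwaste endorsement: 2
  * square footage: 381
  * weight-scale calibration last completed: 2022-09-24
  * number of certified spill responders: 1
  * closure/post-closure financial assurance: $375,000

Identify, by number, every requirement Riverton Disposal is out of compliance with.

1, 2, 3, 4, 5, 6, 7, 8, 9, 11, 12

1. weight-scale calibration 171 days ago vs limit 120 → not met
2. condition 'transports medical waste' holds; certified spill responders 1 < 2 → not met
3. vehicle leak inspection 381 days ago vs limit 270 → not met
4. closure/post-closure financial assurance $375,000 < $475,000 → not met
5. notices of violation open 6 > 4 → not met
6. route audit 79 days ago vs limit 60 → not met
7. spill-response plan absent → not met
8. landfill permit verification 811 days ago vs limit 730 → not met
9. drivers with hazwaste endorsement 2 < 3 → not met
10. spill-response drill 41 days ago vs limit 45 → met
11. driver safety training 282 days ago vs limit 270 → not met
12. pollution liability coverage $2,125,000 < $2,225,000 → not met
Not met: 1, 2, 3, 4, 5, 6, 7, 8, 9, 11, 12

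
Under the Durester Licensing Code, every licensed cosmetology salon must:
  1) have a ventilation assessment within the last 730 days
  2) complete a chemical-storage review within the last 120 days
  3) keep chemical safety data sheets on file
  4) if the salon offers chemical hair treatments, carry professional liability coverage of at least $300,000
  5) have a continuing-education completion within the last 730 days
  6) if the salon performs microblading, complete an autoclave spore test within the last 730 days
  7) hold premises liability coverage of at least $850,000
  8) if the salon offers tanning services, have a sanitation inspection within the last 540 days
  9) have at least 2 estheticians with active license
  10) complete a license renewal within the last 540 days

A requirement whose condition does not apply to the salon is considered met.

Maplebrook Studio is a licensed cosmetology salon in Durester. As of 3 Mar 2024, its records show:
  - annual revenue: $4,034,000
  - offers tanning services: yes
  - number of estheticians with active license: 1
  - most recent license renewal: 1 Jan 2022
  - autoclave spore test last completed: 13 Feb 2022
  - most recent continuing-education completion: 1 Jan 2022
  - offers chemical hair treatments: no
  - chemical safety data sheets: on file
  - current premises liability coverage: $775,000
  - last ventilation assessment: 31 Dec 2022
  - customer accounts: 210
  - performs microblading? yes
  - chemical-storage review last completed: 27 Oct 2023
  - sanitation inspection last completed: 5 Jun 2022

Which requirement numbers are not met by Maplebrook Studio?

1. ventilation assessment 428 days ago vs limit 730 → met
2. chemical-storage review 128 days ago vs limit 120 → not met
3. chemical safety data sheets present → met
4. condition 'offers chemical hair treatments' does not hold → requirement n/a → met
5. continuing-education completion 792 days ago vs limit 730 → not met
6. condition 'performs microblading' holds; autoclave spore test 749 days ago vs limit 730 → not met
7. premises liability coverage $775,000 < $850,000 → not met
8. condition 'offers tanning services' holds; sanitation inspection 637 days ago vs limit 540 → not met
9. estheticians with active license 1 < 2 → not met
10. license renewal 792 days ago vs limit 540 → not met
Not met: 2, 5, 6, 7, 8, 9, 10

2, 5, 6, 7, 8, 9, 10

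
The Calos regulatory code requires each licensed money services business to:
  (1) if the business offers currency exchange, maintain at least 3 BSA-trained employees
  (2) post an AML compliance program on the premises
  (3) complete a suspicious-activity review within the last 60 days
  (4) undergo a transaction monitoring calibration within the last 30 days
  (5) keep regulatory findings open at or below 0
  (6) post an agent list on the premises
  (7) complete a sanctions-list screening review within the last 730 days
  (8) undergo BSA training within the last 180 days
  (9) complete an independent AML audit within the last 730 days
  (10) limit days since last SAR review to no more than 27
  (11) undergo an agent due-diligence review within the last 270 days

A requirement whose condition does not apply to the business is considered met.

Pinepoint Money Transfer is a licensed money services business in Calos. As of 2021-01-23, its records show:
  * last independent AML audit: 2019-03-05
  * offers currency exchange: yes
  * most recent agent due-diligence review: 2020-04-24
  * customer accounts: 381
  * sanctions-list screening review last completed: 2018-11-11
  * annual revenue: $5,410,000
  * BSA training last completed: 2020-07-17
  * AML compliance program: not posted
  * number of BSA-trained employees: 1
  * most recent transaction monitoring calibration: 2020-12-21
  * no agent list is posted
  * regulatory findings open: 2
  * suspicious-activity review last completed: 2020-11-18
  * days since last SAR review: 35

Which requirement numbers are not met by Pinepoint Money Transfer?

1. condition 'offers currency exchange' holds; BSA-trained employees 1 < 3 → not met
2. AML compliance program absent → not met
3. suspicious-activity review 66 days ago vs limit 60 → not met
4. transaction monitoring calibration 33 days ago vs limit 30 → not met
5. regulatory findings open 2 > 0 → not met
6. agent list absent → not met
7. sanctions-list screening review 804 days ago vs limit 730 → not met
8. BSA training 190 days ago vs limit 180 → not met
9. independent AML audit 690 days ago vs limit 730 → met
10. days since last SAR review 35 > 27 → not met
11. agent due-diligence review 274 days ago vs limit 270 → not met
Not met: 1, 2, 3, 4, 5, 6, 7, 8, 10, 11

1, 2, 3, 4, 5, 6, 7, 8, 10, 11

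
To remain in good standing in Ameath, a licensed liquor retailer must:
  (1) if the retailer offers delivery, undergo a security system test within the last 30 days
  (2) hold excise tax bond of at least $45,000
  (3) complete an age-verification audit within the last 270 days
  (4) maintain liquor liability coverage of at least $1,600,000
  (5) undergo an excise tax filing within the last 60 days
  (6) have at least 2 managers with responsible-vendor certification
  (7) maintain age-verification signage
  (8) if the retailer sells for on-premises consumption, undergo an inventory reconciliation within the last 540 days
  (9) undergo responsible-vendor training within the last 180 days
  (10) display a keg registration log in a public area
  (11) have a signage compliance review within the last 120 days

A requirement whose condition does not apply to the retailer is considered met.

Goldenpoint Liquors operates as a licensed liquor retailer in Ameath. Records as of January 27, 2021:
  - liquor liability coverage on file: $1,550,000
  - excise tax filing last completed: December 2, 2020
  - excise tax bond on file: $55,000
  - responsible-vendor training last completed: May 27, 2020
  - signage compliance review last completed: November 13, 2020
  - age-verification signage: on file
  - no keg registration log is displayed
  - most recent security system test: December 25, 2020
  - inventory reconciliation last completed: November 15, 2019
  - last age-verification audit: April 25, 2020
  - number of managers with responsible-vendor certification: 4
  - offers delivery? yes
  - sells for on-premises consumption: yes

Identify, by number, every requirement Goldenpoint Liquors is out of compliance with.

1. condition 'offers delivery' holds; security system test 33 days ago vs limit 30 → not met
2. excise tax bond $55,000 ≥ $45,000 → met
3. age-verification audit 277 days ago vs limit 270 → not met
4. liquor liability coverage $1,550,000 < $1,600,000 → not met
5. excise tax filing 56 days ago vs limit 60 → met
6. managers with responsible-vendor certification 4 ≥ 2 → met
7. age-verification signage present → met
8. condition 'sells for on-premises consumption' holds; inventory reconciliation 439 days ago vs limit 540 → met
9. responsible-vendor training 245 days ago vs limit 180 → not met
10. keg registration log absent → not met
11. signage compliance review 75 days ago vs limit 120 → met
Not met: 1, 3, 4, 9, 10

1, 3, 4, 9, 10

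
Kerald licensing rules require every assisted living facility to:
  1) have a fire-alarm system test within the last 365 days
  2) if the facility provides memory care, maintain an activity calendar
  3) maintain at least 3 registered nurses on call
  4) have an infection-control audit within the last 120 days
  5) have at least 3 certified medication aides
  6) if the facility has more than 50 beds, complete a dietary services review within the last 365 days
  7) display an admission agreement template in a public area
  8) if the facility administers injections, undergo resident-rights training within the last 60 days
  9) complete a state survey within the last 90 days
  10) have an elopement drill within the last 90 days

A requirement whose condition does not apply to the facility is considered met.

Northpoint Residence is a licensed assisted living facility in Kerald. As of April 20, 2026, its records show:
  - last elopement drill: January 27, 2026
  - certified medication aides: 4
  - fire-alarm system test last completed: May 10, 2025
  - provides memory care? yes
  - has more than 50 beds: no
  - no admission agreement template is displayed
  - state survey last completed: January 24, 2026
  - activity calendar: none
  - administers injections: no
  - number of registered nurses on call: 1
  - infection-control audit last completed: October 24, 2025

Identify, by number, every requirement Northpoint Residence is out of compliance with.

2, 3, 4, 7

1. fire-alarm system test 345 days ago vs limit 365 → met
2. condition 'provides memory care' holds; activity calendar absent → not met
3. registered nurses on call 1 < 3 → not met
4. infection-control audit 178 days ago vs limit 120 → not met
5. certified medication aides 4 ≥ 3 → met
6. condition 'has more than 50 beds' does not hold → requirement n/a → met
7. admission agreement template absent → not met
8. condition 'administers injections' does not hold → requirement n/a → met
9. state survey 86 days ago vs limit 90 → met
10. elopement drill 83 days ago vs limit 90 → met
Not met: 2, 3, 4, 7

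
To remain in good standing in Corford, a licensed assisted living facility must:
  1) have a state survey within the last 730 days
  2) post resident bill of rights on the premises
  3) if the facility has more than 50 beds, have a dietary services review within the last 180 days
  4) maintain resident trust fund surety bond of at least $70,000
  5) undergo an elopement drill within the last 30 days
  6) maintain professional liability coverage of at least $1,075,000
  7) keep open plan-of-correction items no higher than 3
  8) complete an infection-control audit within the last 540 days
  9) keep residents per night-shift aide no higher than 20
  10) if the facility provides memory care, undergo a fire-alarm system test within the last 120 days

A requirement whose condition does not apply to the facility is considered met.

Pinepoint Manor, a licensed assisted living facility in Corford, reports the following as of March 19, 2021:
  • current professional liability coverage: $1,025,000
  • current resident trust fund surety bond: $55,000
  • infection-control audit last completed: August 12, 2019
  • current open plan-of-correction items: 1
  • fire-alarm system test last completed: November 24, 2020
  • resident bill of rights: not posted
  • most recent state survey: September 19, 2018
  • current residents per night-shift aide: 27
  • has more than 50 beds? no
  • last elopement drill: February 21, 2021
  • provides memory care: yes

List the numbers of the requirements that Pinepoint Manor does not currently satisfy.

1. state survey 912 days ago vs limit 730 → not met
2. resident bill of rights absent → not met
3. condition 'has more than 50 beds' does not hold → requirement n/a → met
4. resident trust fund surety bond $55,000 < $70,000 → not met
5. elopement drill 26 days ago vs limit 30 → met
6. professional liability coverage $1,025,000 < $1,075,000 → not met
7. open plan-of-correction items 1 ≤ 3 → met
8. infection-control audit 585 days ago vs limit 540 → not met
9. residents per night-shift aide 27 > 20 → not met
10. condition 'provides memory care' holds; fire-alarm system test 115 days ago vs limit 120 → met
Not met: 1, 2, 4, 6, 8, 9

1, 2, 4, 6, 8, 9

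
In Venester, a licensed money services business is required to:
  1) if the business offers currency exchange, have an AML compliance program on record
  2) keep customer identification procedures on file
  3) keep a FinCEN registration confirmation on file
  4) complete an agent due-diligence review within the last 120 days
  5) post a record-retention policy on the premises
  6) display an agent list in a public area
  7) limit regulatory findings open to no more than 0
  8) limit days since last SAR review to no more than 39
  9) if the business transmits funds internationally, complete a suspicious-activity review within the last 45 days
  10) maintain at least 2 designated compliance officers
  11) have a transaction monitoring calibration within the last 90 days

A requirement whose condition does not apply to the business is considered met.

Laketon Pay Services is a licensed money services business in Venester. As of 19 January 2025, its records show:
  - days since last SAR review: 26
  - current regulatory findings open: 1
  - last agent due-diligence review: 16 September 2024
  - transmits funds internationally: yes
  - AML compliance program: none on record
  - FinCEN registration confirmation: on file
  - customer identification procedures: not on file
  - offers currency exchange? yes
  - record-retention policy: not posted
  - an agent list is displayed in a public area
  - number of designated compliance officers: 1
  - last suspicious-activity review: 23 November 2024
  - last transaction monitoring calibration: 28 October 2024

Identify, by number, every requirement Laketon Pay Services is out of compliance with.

1. condition 'offers currency exchange' holds; AML compliance program absent → not met
2. customer identification procedures absent → not met
3. FinCEN registration confirmation present → met
4. agent due-diligence review 125 days ago vs limit 120 → not met
5. record-retention policy absent → not met
6. agent list present → met
7. regulatory findings open 1 > 0 → not met
8. days since last SAR review 26 ≤ 39 → met
9. condition 'transmits funds internationally' holds; suspicious-activity review 57 days ago vs limit 45 → not met
10. designated compliance officers 1 < 2 → not met
11. transaction monitoring calibration 83 days ago vs limit 90 → met
Not met: 1, 2, 4, 5, 7, 9, 10

1, 2, 4, 5, 7, 9, 10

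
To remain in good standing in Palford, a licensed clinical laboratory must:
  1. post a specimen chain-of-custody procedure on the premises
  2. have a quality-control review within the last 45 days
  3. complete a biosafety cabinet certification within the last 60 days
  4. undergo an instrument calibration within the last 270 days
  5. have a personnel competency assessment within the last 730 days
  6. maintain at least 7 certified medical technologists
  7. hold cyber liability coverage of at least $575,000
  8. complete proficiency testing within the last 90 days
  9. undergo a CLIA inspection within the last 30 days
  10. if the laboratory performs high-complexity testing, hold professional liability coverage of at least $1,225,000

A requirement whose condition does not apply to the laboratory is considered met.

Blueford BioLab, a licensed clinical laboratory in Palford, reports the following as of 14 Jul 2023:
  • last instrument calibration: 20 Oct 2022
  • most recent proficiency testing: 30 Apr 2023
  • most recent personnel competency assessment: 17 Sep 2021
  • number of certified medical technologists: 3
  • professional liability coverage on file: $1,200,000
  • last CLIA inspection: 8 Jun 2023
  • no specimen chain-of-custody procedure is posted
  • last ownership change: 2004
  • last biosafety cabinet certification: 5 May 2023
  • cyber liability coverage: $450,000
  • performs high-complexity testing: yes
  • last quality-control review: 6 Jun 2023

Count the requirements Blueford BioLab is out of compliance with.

6

1. specimen chain-of-custody procedure absent → not met
2. quality-control review 38 days ago vs limit 45 → met
3. biosafety cabinet certification 70 days ago vs limit 60 → not met
4. instrument calibration 267 days ago vs limit 270 → met
5. personnel competency assessment 665 days ago vs limit 730 → met
6. certified medical technologists 3 < 7 → not met
7. cyber liability coverage $450,000 < $575,000 → not met
8. proficiency testing 75 days ago vs limit 90 → met
9. CLIA inspection 36 days ago vs limit 30 → not met
10. condition 'performs high-complexity testing' holds; professional liability coverage $1,200,000 < $1,225,000 → not met
Not met: 6 of 10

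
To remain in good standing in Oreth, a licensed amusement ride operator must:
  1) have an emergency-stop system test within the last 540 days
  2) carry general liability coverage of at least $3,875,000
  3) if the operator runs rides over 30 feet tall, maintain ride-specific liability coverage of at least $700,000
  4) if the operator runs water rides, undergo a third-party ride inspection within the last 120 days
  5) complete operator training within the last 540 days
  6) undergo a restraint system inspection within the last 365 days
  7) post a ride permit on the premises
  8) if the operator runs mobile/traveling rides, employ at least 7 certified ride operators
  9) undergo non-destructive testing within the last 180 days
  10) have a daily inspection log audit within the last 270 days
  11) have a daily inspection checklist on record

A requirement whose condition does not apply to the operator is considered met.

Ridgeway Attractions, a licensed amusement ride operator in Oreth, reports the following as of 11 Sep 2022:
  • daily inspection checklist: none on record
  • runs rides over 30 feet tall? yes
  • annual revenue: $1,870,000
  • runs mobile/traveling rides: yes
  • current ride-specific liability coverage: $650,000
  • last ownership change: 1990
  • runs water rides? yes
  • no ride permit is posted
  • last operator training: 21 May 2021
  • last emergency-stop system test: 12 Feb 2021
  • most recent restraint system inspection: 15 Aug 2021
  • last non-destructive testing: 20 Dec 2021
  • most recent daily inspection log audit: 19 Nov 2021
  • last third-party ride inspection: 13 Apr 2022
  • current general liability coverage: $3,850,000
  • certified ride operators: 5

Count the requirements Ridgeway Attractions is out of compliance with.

1. emergency-stop system test 576 days ago vs limit 540 → not met
2. general liability coverage $3,850,000 < $3,875,000 → not met
3. condition 'runs rides over 30 feet tall' holds; ride-specific liability coverage $650,000 < $700,000 → not met
4. condition 'runs water rides' holds; third-party ride inspection 151 days ago vs limit 120 → not met
5. operator training 478 days ago vs limit 540 → met
6. restraint system inspection 392 days ago vs limit 365 → not met
7. ride permit absent → not met
8. condition 'runs mobile/traveling rides' holds; certified ride operators 5 < 7 → not met
9. non-destructive testing 265 days ago vs limit 180 → not met
10. daily inspection log audit 296 days ago vs limit 270 → not met
11. daily inspection checklist absent → not met
Not met: 10 of 11

10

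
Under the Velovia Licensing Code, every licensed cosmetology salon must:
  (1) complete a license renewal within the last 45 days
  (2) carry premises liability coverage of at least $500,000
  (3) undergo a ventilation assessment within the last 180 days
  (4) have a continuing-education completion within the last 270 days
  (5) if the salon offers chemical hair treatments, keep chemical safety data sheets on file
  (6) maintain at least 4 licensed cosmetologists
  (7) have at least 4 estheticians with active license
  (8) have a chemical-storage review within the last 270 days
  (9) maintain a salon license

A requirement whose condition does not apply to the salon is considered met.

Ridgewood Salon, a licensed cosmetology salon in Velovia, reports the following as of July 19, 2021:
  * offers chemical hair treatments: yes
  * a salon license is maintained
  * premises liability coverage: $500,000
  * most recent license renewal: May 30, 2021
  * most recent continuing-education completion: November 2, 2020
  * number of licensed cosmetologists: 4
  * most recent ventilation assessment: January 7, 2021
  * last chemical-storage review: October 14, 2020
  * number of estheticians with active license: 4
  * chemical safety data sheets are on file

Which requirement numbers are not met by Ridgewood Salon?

1, 3, 8

1. license renewal 50 days ago vs limit 45 → not met
2. premises liability coverage $500,000 ≥ $500,000 → met
3. ventilation assessment 193 days ago vs limit 180 → not met
4. continuing-education completion 259 days ago vs limit 270 → met
5. condition 'offers chemical hair treatments' holds; chemical safety data sheets present → met
6. licensed cosmetologists 4 ≥ 4 → met
7. estheticians with active license 4 ≥ 4 → met
8. chemical-storage review 278 days ago vs limit 270 → not met
9. salon license present → met
Not met: 1, 3, 8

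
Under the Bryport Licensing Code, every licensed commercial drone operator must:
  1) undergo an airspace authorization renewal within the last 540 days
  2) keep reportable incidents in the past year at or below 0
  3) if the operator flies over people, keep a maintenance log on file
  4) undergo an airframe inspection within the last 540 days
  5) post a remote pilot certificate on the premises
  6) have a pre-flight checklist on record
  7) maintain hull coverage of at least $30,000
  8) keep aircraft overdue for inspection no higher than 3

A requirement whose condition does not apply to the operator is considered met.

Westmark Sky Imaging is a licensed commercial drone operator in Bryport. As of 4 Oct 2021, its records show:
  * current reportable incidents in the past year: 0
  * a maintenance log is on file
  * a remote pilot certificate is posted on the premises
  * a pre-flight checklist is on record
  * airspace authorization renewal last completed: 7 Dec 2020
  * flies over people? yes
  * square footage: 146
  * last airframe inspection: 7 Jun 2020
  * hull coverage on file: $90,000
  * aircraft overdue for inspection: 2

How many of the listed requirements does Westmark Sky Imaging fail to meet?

1. airspace authorization renewal 301 days ago vs limit 540 → met
2. reportable incidents in the past year 0 ≤ 0 → met
3. condition 'flies over people' holds; maintenance log present → met
4. airframe inspection 484 days ago vs limit 540 → met
5. remote pilot certificate present → met
6. pre-flight checklist present → met
7. hull coverage $90,000 ≥ $30,000 → met
8. aircraft overdue for inspection 2 ≤ 3 → met
Not met: 0 of 8

0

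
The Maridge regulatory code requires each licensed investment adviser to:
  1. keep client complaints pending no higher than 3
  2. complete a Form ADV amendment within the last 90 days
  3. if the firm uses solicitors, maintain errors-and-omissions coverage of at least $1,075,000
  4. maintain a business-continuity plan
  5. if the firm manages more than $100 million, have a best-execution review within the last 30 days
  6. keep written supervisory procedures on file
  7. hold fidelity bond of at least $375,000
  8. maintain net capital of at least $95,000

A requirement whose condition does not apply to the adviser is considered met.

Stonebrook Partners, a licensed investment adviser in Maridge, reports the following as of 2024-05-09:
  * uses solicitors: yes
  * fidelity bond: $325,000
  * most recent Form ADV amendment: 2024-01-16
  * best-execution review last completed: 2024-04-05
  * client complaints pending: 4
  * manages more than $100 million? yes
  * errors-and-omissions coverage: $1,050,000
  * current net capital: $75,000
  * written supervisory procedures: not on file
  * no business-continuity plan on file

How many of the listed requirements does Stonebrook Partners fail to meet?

1. client complaints pending 4 > 3 → not met
2. Form ADV amendment 114 days ago vs limit 90 → not met
3. condition 'uses solicitors' holds; errors-and-omissions coverage $1,050,000 < $1,075,000 → not met
4. business-continuity plan absent → not met
5. condition 'manages more than $100 million' holds; best-execution review 34 days ago vs limit 30 → not met
6. written supervisory procedures absent → not met
7. fidelity bond $325,000 < $375,000 → not met
8. net capital $75,000 < $95,000 → not met
Not met: 8 of 8

8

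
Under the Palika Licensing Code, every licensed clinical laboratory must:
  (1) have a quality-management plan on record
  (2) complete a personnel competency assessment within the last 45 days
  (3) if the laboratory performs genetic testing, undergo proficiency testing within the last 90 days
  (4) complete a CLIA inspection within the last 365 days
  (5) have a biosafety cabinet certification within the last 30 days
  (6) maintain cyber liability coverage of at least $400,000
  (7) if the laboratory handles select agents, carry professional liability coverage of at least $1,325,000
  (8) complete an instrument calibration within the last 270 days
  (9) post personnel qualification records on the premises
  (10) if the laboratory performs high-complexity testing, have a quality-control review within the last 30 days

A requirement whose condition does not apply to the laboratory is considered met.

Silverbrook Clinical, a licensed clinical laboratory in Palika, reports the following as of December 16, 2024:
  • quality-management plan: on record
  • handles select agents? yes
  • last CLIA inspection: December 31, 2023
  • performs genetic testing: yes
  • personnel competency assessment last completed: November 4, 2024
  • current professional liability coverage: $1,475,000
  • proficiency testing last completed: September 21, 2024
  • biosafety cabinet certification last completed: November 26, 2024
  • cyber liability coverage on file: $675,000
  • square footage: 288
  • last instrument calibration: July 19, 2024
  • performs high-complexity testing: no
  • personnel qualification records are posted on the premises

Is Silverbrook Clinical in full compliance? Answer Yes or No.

Yes

1. quality-management plan present → met
2. personnel competency assessment 42 days ago vs limit 45 → met
3. condition 'performs genetic testing' holds; proficiency testing 86 days ago vs limit 90 → met
4. CLIA inspection 351 days ago vs limit 365 → met
5. biosafety cabinet certification 20 days ago vs limit 30 → met
6. cyber liability coverage $675,000 ≥ $400,000 → met
7. condition 'handles select agents' holds; professional liability coverage $1,475,000 ≥ $1,325,000 → met
8. instrument calibration 150 days ago vs limit 270 → met
9. personnel qualification records present → met
10. condition 'performs high-complexity testing' does not hold → requirement n/a → met
All met.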